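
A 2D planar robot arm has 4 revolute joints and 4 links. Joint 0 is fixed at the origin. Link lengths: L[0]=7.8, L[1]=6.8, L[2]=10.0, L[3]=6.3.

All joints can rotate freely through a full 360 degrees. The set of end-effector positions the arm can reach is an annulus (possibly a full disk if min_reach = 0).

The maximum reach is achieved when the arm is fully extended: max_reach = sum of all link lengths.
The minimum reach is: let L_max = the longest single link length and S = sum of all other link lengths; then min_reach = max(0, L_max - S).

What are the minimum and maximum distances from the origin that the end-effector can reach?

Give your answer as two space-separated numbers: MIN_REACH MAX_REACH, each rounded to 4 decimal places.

Answer: 0.0000 30.9000

Derivation:
Link lengths: [7.8, 6.8, 10.0, 6.3]
max_reach = 7.8 + 6.8 + 10 + 6.3 = 30.9
L_max = max([7.8, 6.8, 10.0, 6.3]) = 10
S (sum of others) = 30.9 - 10 = 20.9
min_reach = max(0, 10 - 20.9) = max(0, -10.9) = 0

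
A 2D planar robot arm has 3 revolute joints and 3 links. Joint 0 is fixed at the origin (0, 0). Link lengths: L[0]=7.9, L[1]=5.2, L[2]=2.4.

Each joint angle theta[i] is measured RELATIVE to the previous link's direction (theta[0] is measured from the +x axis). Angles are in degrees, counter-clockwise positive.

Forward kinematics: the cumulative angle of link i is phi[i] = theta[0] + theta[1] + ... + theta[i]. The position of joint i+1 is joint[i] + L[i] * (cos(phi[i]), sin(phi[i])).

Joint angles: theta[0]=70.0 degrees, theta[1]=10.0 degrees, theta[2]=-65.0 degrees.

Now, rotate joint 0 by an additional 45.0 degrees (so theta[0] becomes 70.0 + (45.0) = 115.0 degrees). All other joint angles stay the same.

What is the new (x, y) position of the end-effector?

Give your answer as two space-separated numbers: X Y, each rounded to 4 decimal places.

joint[0] = (0.0000, 0.0000)  (base)
link 0: phi[0] = 115 = 115 deg
  cos(115 deg) = -0.4226, sin(115 deg) = 0.9063
  joint[1] = (0.0000, 0.0000) + 7.9 * (-0.4226, 0.9063) = (0.0000 + -3.3387, 0.0000 + 7.1598) = (-3.3387, 7.1598)
link 1: phi[1] = 115 + 10 = 125 deg
  cos(125 deg) = -0.5736, sin(125 deg) = 0.8192
  joint[2] = (-3.3387, 7.1598) + 5.2 * (-0.5736, 0.8192) = (-3.3387 + -2.9826, 7.1598 + 4.2596) = (-6.3213, 11.4194)
link 2: phi[2] = 115 + 10 + -65 = 60 deg
  cos(60 deg) = 0.5000, sin(60 deg) = 0.8660
  joint[3] = (-6.3213, 11.4194) + 2.4 * (0.5000, 0.8660) = (-6.3213 + 1.2000, 11.4194 + 2.0785) = (-5.1213, 13.4979)
End effector: (-5.1213, 13.4979)

Answer: -5.1213 13.4979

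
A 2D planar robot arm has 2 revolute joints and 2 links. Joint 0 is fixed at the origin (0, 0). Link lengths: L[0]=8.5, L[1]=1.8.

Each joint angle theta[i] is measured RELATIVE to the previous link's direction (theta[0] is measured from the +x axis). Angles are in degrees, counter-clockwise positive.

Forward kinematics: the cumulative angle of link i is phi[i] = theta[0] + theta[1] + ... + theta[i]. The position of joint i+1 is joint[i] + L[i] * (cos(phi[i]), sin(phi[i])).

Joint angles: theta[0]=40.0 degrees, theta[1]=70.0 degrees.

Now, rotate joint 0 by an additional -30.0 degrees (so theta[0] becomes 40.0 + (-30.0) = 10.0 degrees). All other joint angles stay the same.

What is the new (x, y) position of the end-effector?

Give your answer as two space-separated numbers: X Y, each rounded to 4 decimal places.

joint[0] = (0.0000, 0.0000)  (base)
link 0: phi[0] = 10 = 10 deg
  cos(10 deg) = 0.9848, sin(10 deg) = 0.1736
  joint[1] = (0.0000, 0.0000) + 8.5 * (0.9848, 0.1736) = (0.0000 + 8.3709, 0.0000 + 1.4760) = (8.3709, 1.4760)
link 1: phi[1] = 10 + 70 = 80 deg
  cos(80 deg) = 0.1736, sin(80 deg) = 0.9848
  joint[2] = (8.3709, 1.4760) + 1.8 * (0.1736, 0.9848) = (8.3709 + 0.3126, 1.4760 + 1.7727) = (8.6834, 3.2487)
End effector: (8.6834, 3.2487)

Answer: 8.6834 3.2487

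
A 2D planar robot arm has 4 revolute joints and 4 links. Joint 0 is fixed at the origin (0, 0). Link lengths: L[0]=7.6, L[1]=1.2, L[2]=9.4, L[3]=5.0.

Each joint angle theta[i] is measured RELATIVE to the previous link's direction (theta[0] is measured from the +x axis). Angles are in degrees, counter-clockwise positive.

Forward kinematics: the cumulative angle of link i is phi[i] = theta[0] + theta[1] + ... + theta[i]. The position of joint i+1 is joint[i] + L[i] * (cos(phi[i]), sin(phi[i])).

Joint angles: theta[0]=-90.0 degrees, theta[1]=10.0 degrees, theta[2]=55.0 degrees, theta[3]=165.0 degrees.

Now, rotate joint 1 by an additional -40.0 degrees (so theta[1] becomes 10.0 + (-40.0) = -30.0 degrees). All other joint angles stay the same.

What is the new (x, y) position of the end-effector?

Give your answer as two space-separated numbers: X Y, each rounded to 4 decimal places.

joint[0] = (0.0000, 0.0000)  (base)
link 0: phi[0] = -90 = -90 deg
  cos(-90 deg) = 0.0000, sin(-90 deg) = -1.0000
  joint[1] = (0.0000, 0.0000) + 7.6 * (0.0000, -1.0000) = (0.0000 + 0.0000, 0.0000 + -7.6000) = (0.0000, -7.6000)
link 1: phi[1] = -90 + -30 = -120 deg
  cos(-120 deg) = -0.5000, sin(-120 deg) = -0.8660
  joint[2] = (0.0000, -7.6000) + 1.2 * (-0.5000, -0.8660) = (0.0000 + -0.6000, -7.6000 + -1.0392) = (-0.6000, -8.6392)
link 2: phi[2] = -90 + -30 + 55 = -65 deg
  cos(-65 deg) = 0.4226, sin(-65 deg) = -0.9063
  joint[3] = (-0.6000, -8.6392) + 9.4 * (0.4226, -0.9063) = (-0.6000 + 3.9726, -8.6392 + -8.5193) = (3.3726, -17.1585)
link 3: phi[3] = -90 + -30 + 55 + 165 = 100 deg
  cos(100 deg) = -0.1736, sin(100 deg) = 0.9848
  joint[4] = (3.3726, -17.1585) + 5 * (-0.1736, 0.9848) = (3.3726 + -0.8682, -17.1585 + 4.9240) = (2.5044, -12.2345)
End effector: (2.5044, -12.2345)

Answer: 2.5044 -12.2345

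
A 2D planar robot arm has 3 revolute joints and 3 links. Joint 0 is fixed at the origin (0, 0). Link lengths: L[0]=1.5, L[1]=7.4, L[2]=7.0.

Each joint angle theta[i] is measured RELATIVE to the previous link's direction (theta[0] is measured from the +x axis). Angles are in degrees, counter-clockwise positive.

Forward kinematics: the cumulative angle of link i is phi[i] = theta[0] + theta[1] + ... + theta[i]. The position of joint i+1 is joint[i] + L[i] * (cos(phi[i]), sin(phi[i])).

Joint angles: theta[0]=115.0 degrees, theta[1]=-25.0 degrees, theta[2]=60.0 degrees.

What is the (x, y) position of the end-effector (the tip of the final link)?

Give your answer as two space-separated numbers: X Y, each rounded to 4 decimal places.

Answer: -6.6961 12.2595

Derivation:
joint[0] = (0.0000, 0.0000)  (base)
link 0: phi[0] = 115 = 115 deg
  cos(115 deg) = -0.4226, sin(115 deg) = 0.9063
  joint[1] = (0.0000, 0.0000) + 1.5 * (-0.4226, 0.9063) = (0.0000 + -0.6339, 0.0000 + 1.3595) = (-0.6339, 1.3595)
link 1: phi[1] = 115 + -25 = 90 deg
  cos(90 deg) = 0.0000, sin(90 deg) = 1.0000
  joint[2] = (-0.6339, 1.3595) + 7.4 * (0.0000, 1.0000) = (-0.6339 + 0.0000, 1.3595 + 7.4000) = (-0.6339, 8.7595)
link 2: phi[2] = 115 + -25 + 60 = 150 deg
  cos(150 deg) = -0.8660, sin(150 deg) = 0.5000
  joint[3] = (-0.6339, 8.7595) + 7 * (-0.8660, 0.5000) = (-0.6339 + -6.0622, 8.7595 + 3.5000) = (-6.6961, 12.2595)
End effector: (-6.6961, 12.2595)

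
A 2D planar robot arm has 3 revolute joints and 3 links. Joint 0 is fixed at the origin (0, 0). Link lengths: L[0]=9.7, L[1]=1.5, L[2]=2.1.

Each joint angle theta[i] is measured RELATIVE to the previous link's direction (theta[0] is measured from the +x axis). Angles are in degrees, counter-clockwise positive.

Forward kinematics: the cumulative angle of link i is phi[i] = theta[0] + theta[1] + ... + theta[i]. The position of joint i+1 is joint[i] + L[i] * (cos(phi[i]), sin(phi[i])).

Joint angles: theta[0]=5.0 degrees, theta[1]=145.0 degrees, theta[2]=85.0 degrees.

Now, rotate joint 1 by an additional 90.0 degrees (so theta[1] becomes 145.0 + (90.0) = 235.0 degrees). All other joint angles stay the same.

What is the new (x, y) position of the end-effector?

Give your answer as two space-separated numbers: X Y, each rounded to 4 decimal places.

Answer: 10.6333 -1.6581

Derivation:
joint[0] = (0.0000, 0.0000)  (base)
link 0: phi[0] = 5 = 5 deg
  cos(5 deg) = 0.9962, sin(5 deg) = 0.0872
  joint[1] = (0.0000, 0.0000) + 9.7 * (0.9962, 0.0872) = (0.0000 + 9.6631, 0.0000 + 0.8454) = (9.6631, 0.8454)
link 1: phi[1] = 5 + 235 = 240 deg
  cos(240 deg) = -0.5000, sin(240 deg) = -0.8660
  joint[2] = (9.6631, 0.8454) + 1.5 * (-0.5000, -0.8660) = (9.6631 + -0.7500, 0.8454 + -1.2990) = (8.9131, -0.4536)
link 2: phi[2] = 5 + 235 + 85 = 325 deg
  cos(325 deg) = 0.8192, sin(325 deg) = -0.5736
  joint[3] = (8.9131, -0.4536) + 2.1 * (0.8192, -0.5736) = (8.9131 + 1.7202, -0.4536 + -1.2045) = (10.6333, -1.6581)
End effector: (10.6333, -1.6581)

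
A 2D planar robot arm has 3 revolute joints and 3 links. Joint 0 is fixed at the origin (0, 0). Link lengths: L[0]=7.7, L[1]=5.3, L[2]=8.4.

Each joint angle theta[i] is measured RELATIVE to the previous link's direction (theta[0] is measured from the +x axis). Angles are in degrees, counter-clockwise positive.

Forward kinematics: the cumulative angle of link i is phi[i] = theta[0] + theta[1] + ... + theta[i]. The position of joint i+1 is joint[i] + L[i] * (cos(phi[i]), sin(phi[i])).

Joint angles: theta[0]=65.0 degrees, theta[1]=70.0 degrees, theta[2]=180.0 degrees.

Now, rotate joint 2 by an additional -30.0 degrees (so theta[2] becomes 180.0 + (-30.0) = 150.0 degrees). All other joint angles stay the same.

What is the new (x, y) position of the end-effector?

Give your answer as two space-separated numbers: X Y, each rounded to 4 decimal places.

joint[0] = (0.0000, 0.0000)  (base)
link 0: phi[0] = 65 = 65 deg
  cos(65 deg) = 0.4226, sin(65 deg) = 0.9063
  joint[1] = (0.0000, 0.0000) + 7.7 * (0.4226, 0.9063) = (0.0000 + 3.2542, 0.0000 + 6.9786) = (3.2542, 6.9786)
link 1: phi[1] = 65 + 70 = 135 deg
  cos(135 deg) = -0.7071, sin(135 deg) = 0.7071
  joint[2] = (3.2542, 6.9786) + 5.3 * (-0.7071, 0.7071) = (3.2542 + -3.7477, 6.9786 + 3.7477) = (-0.4935, 10.7262)
link 2: phi[2] = 65 + 70 + 150 = 285 deg
  cos(285 deg) = 0.2588, sin(285 deg) = -0.9659
  joint[3] = (-0.4935, 10.7262) + 8.4 * (0.2588, -0.9659) = (-0.4935 + 2.1741, 10.7262 + -8.1138) = (1.6806, 2.6125)
End effector: (1.6806, 2.6125)

Answer: 1.6806 2.6125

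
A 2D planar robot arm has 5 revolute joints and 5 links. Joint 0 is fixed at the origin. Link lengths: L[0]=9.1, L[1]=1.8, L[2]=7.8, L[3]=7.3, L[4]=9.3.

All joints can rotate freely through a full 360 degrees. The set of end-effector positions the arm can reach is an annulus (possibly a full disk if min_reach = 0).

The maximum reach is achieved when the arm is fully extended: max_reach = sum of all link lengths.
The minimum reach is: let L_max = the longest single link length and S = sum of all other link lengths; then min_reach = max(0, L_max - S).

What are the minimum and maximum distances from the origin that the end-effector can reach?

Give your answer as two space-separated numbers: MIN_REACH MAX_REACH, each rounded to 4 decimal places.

Link lengths: [9.1, 1.8, 7.8, 7.3, 9.3]
max_reach = 9.1 + 1.8 + 7.8 + 7.3 + 9.3 = 35.3
L_max = max([9.1, 1.8, 7.8, 7.3, 9.3]) = 9.3
S (sum of others) = 35.3 - 9.3 = 26
min_reach = max(0, 9.3 - 26) = max(0, -16.7) = 0

Answer: 0.0000 35.3000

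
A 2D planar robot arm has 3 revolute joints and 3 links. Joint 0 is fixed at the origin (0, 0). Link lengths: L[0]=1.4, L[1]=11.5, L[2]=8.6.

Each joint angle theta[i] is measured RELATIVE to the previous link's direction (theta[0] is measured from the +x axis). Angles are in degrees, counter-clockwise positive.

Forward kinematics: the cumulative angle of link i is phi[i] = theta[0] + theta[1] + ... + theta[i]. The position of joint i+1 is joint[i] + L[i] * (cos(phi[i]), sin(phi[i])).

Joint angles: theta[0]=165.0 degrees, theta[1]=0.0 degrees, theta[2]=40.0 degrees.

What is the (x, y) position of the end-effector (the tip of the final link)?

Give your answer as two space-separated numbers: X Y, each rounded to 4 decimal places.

Answer: -20.2547 -0.2958

Derivation:
joint[0] = (0.0000, 0.0000)  (base)
link 0: phi[0] = 165 = 165 deg
  cos(165 deg) = -0.9659, sin(165 deg) = 0.2588
  joint[1] = (0.0000, 0.0000) + 1.4 * (-0.9659, 0.2588) = (0.0000 + -1.3523, 0.0000 + 0.3623) = (-1.3523, 0.3623)
link 1: phi[1] = 165 + 0 = 165 deg
  cos(165 deg) = -0.9659, sin(165 deg) = 0.2588
  joint[2] = (-1.3523, 0.3623) + 11.5 * (-0.9659, 0.2588) = (-1.3523 + -11.1081, 0.3623 + 2.9764) = (-12.4604, 3.3388)
link 2: phi[2] = 165 + 0 + 40 = 205 deg
  cos(205 deg) = -0.9063, sin(205 deg) = -0.4226
  joint[3] = (-12.4604, 3.3388) + 8.6 * (-0.9063, -0.4226) = (-12.4604 + -7.7942, 3.3388 + -3.6345) = (-20.2547, -0.2958)
End effector: (-20.2547, -0.2958)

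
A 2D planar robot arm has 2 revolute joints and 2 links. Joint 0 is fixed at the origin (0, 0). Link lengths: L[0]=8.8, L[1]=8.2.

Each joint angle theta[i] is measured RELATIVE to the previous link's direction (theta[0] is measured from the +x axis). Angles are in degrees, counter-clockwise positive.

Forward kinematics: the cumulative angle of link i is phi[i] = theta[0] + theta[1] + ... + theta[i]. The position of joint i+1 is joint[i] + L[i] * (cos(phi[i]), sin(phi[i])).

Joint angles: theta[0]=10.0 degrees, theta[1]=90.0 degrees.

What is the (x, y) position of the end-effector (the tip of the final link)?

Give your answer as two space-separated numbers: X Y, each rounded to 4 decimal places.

Answer: 7.2424 9.6035

Derivation:
joint[0] = (0.0000, 0.0000)  (base)
link 0: phi[0] = 10 = 10 deg
  cos(10 deg) = 0.9848, sin(10 deg) = 0.1736
  joint[1] = (0.0000, 0.0000) + 8.8 * (0.9848, 0.1736) = (0.0000 + 8.6663, 0.0000 + 1.5281) = (8.6663, 1.5281)
link 1: phi[1] = 10 + 90 = 100 deg
  cos(100 deg) = -0.1736, sin(100 deg) = 0.9848
  joint[2] = (8.6663, 1.5281) + 8.2 * (-0.1736, 0.9848) = (8.6663 + -1.4239, 1.5281 + 8.0754) = (7.2424, 9.6035)
End effector: (7.2424, 9.6035)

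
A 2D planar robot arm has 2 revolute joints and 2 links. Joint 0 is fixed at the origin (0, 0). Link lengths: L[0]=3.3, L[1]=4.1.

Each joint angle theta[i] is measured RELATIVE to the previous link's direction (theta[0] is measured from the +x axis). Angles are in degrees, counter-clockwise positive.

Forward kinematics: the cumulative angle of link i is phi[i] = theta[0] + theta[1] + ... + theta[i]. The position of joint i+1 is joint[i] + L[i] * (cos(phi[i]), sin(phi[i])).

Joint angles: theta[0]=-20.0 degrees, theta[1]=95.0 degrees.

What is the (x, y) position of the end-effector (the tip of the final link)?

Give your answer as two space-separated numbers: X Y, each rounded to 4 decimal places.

joint[0] = (0.0000, 0.0000)  (base)
link 0: phi[0] = -20 = -20 deg
  cos(-20 deg) = 0.9397, sin(-20 deg) = -0.3420
  joint[1] = (0.0000, 0.0000) + 3.3 * (0.9397, -0.3420) = (0.0000 + 3.1010, 0.0000 + -1.1287) = (3.1010, -1.1287)
link 1: phi[1] = -20 + 95 = 75 deg
  cos(75 deg) = 0.2588, sin(75 deg) = 0.9659
  joint[2] = (3.1010, -1.1287) + 4.1 * (0.2588, 0.9659) = (3.1010 + 1.0612, -1.1287 + 3.9603) = (4.1621, 2.8316)
End effector: (4.1621, 2.8316)

Answer: 4.1621 2.8316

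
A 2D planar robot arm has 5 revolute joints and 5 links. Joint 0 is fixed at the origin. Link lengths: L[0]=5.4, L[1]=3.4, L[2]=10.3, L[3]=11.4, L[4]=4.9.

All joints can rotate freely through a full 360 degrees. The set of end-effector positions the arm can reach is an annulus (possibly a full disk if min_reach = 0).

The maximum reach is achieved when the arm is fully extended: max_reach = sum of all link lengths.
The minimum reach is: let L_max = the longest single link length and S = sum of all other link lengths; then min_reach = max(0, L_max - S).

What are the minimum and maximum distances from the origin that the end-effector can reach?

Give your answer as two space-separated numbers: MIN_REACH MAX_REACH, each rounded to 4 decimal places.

Answer: 0.0000 35.4000

Derivation:
Link lengths: [5.4, 3.4, 10.3, 11.4, 4.9]
max_reach = 5.4 + 3.4 + 10.3 + 11.4 + 4.9 = 35.4
L_max = max([5.4, 3.4, 10.3, 11.4, 4.9]) = 11.4
S (sum of others) = 35.4 - 11.4 = 24
min_reach = max(0, 11.4 - 24) = max(0, -12.6) = 0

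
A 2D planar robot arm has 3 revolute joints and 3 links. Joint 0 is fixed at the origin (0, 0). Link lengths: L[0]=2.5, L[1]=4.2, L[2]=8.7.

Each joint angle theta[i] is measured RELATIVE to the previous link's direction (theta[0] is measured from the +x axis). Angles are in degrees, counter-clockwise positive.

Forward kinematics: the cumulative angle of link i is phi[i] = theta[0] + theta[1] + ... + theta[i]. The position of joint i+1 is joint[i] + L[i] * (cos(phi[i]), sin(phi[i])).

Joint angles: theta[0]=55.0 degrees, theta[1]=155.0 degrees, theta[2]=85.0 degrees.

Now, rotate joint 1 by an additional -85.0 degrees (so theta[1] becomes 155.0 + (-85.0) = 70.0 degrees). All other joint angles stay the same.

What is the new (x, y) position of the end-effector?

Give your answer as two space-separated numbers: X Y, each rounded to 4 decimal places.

Answer: -8.5095 1.1383

Derivation:
joint[0] = (0.0000, 0.0000)  (base)
link 0: phi[0] = 55 = 55 deg
  cos(55 deg) = 0.5736, sin(55 deg) = 0.8192
  joint[1] = (0.0000, 0.0000) + 2.5 * (0.5736, 0.8192) = (0.0000 + 1.4339, 0.0000 + 2.0479) = (1.4339, 2.0479)
link 1: phi[1] = 55 + 70 = 125 deg
  cos(125 deg) = -0.5736, sin(125 deg) = 0.8192
  joint[2] = (1.4339, 2.0479) + 4.2 * (-0.5736, 0.8192) = (1.4339 + -2.4090, 2.0479 + 3.4404) = (-0.9751, 5.4883)
link 2: phi[2] = 55 + 70 + 85 = 210 deg
  cos(210 deg) = -0.8660, sin(210 deg) = -0.5000
  joint[3] = (-0.9751, 5.4883) + 8.7 * (-0.8660, -0.5000) = (-0.9751 + -7.5344, 5.4883 + -4.3500) = (-8.5095, 1.1383)
End effector: (-8.5095, 1.1383)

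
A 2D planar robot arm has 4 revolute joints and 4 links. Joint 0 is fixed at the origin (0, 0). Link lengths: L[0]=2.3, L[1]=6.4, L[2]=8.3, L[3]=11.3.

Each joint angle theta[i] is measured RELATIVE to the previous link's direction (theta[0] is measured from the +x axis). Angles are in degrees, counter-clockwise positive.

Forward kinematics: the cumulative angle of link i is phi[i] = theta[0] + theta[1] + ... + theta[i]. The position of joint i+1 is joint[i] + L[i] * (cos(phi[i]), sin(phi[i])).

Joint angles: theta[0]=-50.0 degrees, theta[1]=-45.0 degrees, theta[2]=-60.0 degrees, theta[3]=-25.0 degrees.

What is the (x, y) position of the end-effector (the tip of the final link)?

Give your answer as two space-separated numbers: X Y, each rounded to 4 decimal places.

Answer: -17.9017 -11.6453

Derivation:
joint[0] = (0.0000, 0.0000)  (base)
link 0: phi[0] = -50 = -50 deg
  cos(-50 deg) = 0.6428, sin(-50 deg) = -0.7660
  joint[1] = (0.0000, 0.0000) + 2.3 * (0.6428, -0.7660) = (0.0000 + 1.4784, 0.0000 + -1.7619) = (1.4784, -1.7619)
link 1: phi[1] = -50 + -45 = -95 deg
  cos(-95 deg) = -0.0872, sin(-95 deg) = -0.9962
  joint[2] = (1.4784, -1.7619) + 6.4 * (-0.0872, -0.9962) = (1.4784 + -0.5578, -1.7619 + -6.3756) = (0.9206, -8.1375)
link 2: phi[2] = -50 + -45 + -60 = -155 deg
  cos(-155 deg) = -0.9063, sin(-155 deg) = -0.4226
  joint[3] = (0.9206, -8.1375) + 8.3 * (-0.9063, -0.4226) = (0.9206 + -7.5224, -8.1375 + -3.5077) = (-6.6017, -11.6453)
link 3: phi[3] = -50 + -45 + -60 + -25 = -180 deg
  cos(-180 deg) = -1.0000, sin(-180 deg) = -0.0000
  joint[4] = (-6.6017, -11.6453) + 11.3 * (-1.0000, -0.0000) = (-6.6017 + -11.3000, -11.6453 + -0.0000) = (-17.9017, -11.6453)
End effector: (-17.9017, -11.6453)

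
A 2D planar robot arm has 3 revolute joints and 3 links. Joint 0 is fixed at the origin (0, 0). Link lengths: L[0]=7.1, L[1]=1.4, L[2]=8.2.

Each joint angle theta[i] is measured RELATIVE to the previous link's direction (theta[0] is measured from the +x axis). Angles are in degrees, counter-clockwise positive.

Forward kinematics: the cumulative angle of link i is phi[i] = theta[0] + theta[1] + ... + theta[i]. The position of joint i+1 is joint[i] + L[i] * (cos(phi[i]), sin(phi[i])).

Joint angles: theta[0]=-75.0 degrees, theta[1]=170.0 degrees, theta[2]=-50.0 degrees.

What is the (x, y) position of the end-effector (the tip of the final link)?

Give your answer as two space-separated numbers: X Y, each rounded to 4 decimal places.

joint[0] = (0.0000, 0.0000)  (base)
link 0: phi[0] = -75 = -75 deg
  cos(-75 deg) = 0.2588, sin(-75 deg) = -0.9659
  joint[1] = (0.0000, 0.0000) + 7.1 * (0.2588, -0.9659) = (0.0000 + 1.8376, 0.0000 + -6.8581) = (1.8376, -6.8581)
link 1: phi[1] = -75 + 170 = 95 deg
  cos(95 deg) = -0.0872, sin(95 deg) = 0.9962
  joint[2] = (1.8376, -6.8581) + 1.4 * (-0.0872, 0.9962) = (1.8376 + -0.1220, -6.8581 + 1.3947) = (1.7156, -5.4634)
link 2: phi[2] = -75 + 170 + -50 = 45 deg
  cos(45 deg) = 0.7071, sin(45 deg) = 0.7071
  joint[3] = (1.7156, -5.4634) + 8.2 * (0.7071, 0.7071) = (1.7156 + 5.7983, -5.4634 + 5.7983) = (7.5139, 0.3349)
End effector: (7.5139, 0.3349)

Answer: 7.5139 0.3349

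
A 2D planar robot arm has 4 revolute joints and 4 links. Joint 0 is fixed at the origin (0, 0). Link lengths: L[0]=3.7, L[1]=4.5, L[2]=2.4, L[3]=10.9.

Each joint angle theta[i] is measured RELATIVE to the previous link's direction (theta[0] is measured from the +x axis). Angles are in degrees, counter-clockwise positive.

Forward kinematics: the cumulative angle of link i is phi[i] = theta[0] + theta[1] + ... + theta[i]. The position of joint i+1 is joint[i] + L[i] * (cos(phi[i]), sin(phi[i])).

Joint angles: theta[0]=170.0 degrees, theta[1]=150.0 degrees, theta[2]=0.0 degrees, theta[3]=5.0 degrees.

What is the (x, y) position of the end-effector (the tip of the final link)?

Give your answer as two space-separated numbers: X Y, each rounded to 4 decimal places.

Answer: 10.5707 -10.0447

Derivation:
joint[0] = (0.0000, 0.0000)  (base)
link 0: phi[0] = 170 = 170 deg
  cos(170 deg) = -0.9848, sin(170 deg) = 0.1736
  joint[1] = (0.0000, 0.0000) + 3.7 * (-0.9848, 0.1736) = (0.0000 + -3.6438, 0.0000 + 0.6425) = (-3.6438, 0.6425)
link 1: phi[1] = 170 + 150 = 320 deg
  cos(320 deg) = 0.7660, sin(320 deg) = -0.6428
  joint[2] = (-3.6438, 0.6425) + 4.5 * (0.7660, -0.6428) = (-3.6438 + 3.4472, 0.6425 + -2.8925) = (-0.1966, -2.2500)
link 2: phi[2] = 170 + 150 + 0 = 320 deg
  cos(320 deg) = 0.7660, sin(320 deg) = -0.6428
  joint[3] = (-0.1966, -2.2500) + 2.4 * (0.7660, -0.6428) = (-0.1966 + 1.8385, -2.2500 + -1.5427) = (1.6419, -3.7927)
link 3: phi[3] = 170 + 150 + 0 + 5 = 325 deg
  cos(325 deg) = 0.8192, sin(325 deg) = -0.5736
  joint[4] = (1.6419, -3.7927) + 10.9 * (0.8192, -0.5736) = (1.6419 + 8.9288, -3.7927 + -6.2520) = (10.5707, -10.0447)
End effector: (10.5707, -10.0447)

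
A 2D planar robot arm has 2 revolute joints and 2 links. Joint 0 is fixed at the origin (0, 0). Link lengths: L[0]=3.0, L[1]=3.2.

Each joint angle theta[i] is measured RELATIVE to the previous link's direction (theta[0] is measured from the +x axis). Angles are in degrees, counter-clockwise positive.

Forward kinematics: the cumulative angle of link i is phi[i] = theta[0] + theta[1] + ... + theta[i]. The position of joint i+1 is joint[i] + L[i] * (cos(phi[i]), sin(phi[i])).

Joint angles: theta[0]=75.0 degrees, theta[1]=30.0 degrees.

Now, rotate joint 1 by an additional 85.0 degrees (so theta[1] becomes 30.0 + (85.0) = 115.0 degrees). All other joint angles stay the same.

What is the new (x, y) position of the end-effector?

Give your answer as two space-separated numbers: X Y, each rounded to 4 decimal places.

Answer: -2.3749 2.3421

Derivation:
joint[0] = (0.0000, 0.0000)  (base)
link 0: phi[0] = 75 = 75 deg
  cos(75 deg) = 0.2588, sin(75 deg) = 0.9659
  joint[1] = (0.0000, 0.0000) + 3 * (0.2588, 0.9659) = (0.0000 + 0.7765, 0.0000 + 2.8978) = (0.7765, 2.8978)
link 1: phi[1] = 75 + 115 = 190 deg
  cos(190 deg) = -0.9848, sin(190 deg) = -0.1736
  joint[2] = (0.7765, 2.8978) + 3.2 * (-0.9848, -0.1736) = (0.7765 + -3.1514, 2.8978 + -0.5557) = (-2.3749, 2.3421)
End effector: (-2.3749, 2.3421)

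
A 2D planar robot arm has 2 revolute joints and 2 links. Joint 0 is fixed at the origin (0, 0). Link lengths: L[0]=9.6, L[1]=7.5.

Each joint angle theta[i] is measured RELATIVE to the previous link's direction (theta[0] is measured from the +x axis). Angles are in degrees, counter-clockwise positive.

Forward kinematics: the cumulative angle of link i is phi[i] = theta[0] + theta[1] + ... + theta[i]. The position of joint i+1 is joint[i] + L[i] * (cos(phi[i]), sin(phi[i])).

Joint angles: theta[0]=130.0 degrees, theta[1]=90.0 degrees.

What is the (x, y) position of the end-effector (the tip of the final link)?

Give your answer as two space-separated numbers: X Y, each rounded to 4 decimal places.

Answer: -11.9161 2.5331

Derivation:
joint[0] = (0.0000, 0.0000)  (base)
link 0: phi[0] = 130 = 130 deg
  cos(130 deg) = -0.6428, sin(130 deg) = 0.7660
  joint[1] = (0.0000, 0.0000) + 9.6 * (-0.6428, 0.7660) = (0.0000 + -6.1708, 0.0000 + 7.3540) = (-6.1708, 7.3540)
link 1: phi[1] = 130 + 90 = 220 deg
  cos(220 deg) = -0.7660, sin(220 deg) = -0.6428
  joint[2] = (-6.1708, 7.3540) + 7.5 * (-0.7660, -0.6428) = (-6.1708 + -5.7453, 7.3540 + -4.8209) = (-11.9161, 2.5331)
End effector: (-11.9161, 2.5331)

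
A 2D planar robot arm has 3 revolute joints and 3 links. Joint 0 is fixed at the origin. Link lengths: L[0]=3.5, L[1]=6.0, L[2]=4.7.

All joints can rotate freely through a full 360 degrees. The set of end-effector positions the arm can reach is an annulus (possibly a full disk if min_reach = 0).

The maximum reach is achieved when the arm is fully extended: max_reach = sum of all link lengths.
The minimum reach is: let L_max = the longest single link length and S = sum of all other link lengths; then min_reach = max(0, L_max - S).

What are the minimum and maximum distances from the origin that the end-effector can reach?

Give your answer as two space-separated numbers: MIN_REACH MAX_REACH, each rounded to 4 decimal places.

Link lengths: [3.5, 6.0, 4.7]
max_reach = 3.5 + 6 + 4.7 = 14.2
L_max = max([3.5, 6.0, 4.7]) = 6
S (sum of others) = 14.2 - 6 = 8.2
min_reach = max(0, 6 - 8.2) = max(0, -2.2) = 0

Answer: 0.0000 14.2000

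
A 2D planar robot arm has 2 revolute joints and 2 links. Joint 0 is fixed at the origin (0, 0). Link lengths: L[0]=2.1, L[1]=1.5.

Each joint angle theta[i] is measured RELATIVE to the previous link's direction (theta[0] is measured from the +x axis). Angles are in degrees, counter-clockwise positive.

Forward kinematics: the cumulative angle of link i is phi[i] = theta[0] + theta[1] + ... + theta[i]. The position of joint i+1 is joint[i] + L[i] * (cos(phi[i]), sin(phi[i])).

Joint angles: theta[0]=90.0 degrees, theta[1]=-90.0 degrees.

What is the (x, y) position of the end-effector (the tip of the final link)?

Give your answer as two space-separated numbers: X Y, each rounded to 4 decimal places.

joint[0] = (0.0000, 0.0000)  (base)
link 0: phi[0] = 90 = 90 deg
  cos(90 deg) = 0.0000, sin(90 deg) = 1.0000
  joint[1] = (0.0000, 0.0000) + 2.1 * (0.0000, 1.0000) = (0.0000 + 0.0000, 0.0000 + 2.1000) = (0.0000, 2.1000)
link 1: phi[1] = 90 + -90 = 0 deg
  cos(0 deg) = 1.0000, sin(0 deg) = 0.0000
  joint[2] = (0.0000, 2.1000) + 1.5 * (1.0000, 0.0000) = (0.0000 + 1.5000, 2.1000 + 0.0000) = (1.5000, 2.1000)
End effector: (1.5000, 2.1000)

Answer: 1.5000 2.1000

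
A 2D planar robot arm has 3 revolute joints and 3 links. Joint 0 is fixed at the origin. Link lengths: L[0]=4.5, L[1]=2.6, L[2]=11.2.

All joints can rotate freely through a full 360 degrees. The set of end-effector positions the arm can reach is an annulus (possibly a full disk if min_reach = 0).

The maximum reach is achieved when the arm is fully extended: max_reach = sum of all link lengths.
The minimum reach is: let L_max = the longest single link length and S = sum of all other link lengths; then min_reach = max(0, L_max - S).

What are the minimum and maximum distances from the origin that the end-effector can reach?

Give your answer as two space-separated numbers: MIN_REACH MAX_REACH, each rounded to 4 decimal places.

Answer: 4.1000 18.3000

Derivation:
Link lengths: [4.5, 2.6, 11.2]
max_reach = 4.5 + 2.6 + 11.2 = 18.3
L_max = max([4.5, 2.6, 11.2]) = 11.2
S (sum of others) = 18.3 - 11.2 = 7.1
min_reach = max(0, 11.2 - 7.1) = max(0, 4.1) = 4.1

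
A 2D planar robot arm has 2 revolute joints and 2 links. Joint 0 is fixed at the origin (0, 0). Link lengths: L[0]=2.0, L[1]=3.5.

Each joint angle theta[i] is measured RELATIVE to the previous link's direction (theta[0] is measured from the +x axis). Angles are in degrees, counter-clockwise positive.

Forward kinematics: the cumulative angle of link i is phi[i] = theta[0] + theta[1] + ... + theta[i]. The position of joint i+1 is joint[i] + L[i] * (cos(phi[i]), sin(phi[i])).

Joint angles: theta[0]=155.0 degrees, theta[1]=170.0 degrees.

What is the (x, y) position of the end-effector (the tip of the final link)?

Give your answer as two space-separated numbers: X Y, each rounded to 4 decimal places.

joint[0] = (0.0000, 0.0000)  (base)
link 0: phi[0] = 155 = 155 deg
  cos(155 deg) = -0.9063, sin(155 deg) = 0.4226
  joint[1] = (0.0000, 0.0000) + 2 * (-0.9063, 0.4226) = (0.0000 + -1.8126, 0.0000 + 0.8452) = (-1.8126, 0.8452)
link 1: phi[1] = 155 + 170 = 325 deg
  cos(325 deg) = 0.8192, sin(325 deg) = -0.5736
  joint[2] = (-1.8126, 0.8452) + 3.5 * (0.8192, -0.5736) = (-1.8126 + 2.8670, 0.8452 + -2.0075) = (1.0544, -1.1623)
End effector: (1.0544, -1.1623)

Answer: 1.0544 -1.1623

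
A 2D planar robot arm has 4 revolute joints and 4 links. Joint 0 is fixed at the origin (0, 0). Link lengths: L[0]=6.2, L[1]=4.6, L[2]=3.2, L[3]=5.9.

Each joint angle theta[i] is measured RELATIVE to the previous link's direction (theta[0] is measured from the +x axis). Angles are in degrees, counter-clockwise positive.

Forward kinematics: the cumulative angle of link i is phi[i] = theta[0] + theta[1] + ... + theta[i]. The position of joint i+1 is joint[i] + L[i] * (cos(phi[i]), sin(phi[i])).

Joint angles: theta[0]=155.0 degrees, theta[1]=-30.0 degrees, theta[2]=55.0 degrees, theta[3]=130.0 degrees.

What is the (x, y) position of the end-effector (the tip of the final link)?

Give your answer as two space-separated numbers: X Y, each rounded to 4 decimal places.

joint[0] = (0.0000, 0.0000)  (base)
link 0: phi[0] = 155 = 155 deg
  cos(155 deg) = -0.9063, sin(155 deg) = 0.4226
  joint[1] = (0.0000, 0.0000) + 6.2 * (-0.9063, 0.4226) = (0.0000 + -5.6191, 0.0000 + 2.6202) = (-5.6191, 2.6202)
link 1: phi[1] = 155 + -30 = 125 deg
  cos(125 deg) = -0.5736, sin(125 deg) = 0.8192
  joint[2] = (-5.6191, 2.6202) + 4.6 * (-0.5736, 0.8192) = (-5.6191 + -2.6385, 2.6202 + 3.7681) = (-8.2576, 6.3883)
link 2: phi[2] = 155 + -30 + 55 = 180 deg
  cos(180 deg) = -1.0000, sin(180 deg) = 0.0000
  joint[3] = (-8.2576, 6.3883) + 3.2 * (-1.0000, 0.0000) = (-8.2576 + -3.2000, 6.3883 + 0.0000) = (-11.4576, 6.3883)
link 3: phi[3] = 155 + -30 + 55 + 130 = 310 deg
  cos(310 deg) = 0.6428, sin(310 deg) = -0.7660
  joint[4] = (-11.4576, 6.3883) + 5.9 * (0.6428, -0.7660) = (-11.4576 + 3.7924, 6.3883 + -4.5197) = (-7.6651, 1.8687)
End effector: (-7.6651, 1.8687)

Answer: -7.6651 1.8687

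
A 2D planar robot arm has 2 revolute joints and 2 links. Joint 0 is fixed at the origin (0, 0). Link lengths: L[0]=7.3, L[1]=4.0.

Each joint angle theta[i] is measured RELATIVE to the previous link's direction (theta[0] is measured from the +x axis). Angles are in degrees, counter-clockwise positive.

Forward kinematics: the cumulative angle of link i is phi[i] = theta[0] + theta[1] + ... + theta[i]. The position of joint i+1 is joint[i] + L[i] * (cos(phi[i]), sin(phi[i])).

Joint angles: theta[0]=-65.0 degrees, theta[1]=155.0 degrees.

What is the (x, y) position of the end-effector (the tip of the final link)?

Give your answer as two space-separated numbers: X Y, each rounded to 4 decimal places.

Answer: 3.0851 -2.6160

Derivation:
joint[0] = (0.0000, 0.0000)  (base)
link 0: phi[0] = -65 = -65 deg
  cos(-65 deg) = 0.4226, sin(-65 deg) = -0.9063
  joint[1] = (0.0000, 0.0000) + 7.3 * (0.4226, -0.9063) = (0.0000 + 3.0851, 0.0000 + -6.6160) = (3.0851, -6.6160)
link 1: phi[1] = -65 + 155 = 90 deg
  cos(90 deg) = 0.0000, sin(90 deg) = 1.0000
  joint[2] = (3.0851, -6.6160) + 4 * (0.0000, 1.0000) = (3.0851 + 0.0000, -6.6160 + 4.0000) = (3.0851, -2.6160)
End effector: (3.0851, -2.6160)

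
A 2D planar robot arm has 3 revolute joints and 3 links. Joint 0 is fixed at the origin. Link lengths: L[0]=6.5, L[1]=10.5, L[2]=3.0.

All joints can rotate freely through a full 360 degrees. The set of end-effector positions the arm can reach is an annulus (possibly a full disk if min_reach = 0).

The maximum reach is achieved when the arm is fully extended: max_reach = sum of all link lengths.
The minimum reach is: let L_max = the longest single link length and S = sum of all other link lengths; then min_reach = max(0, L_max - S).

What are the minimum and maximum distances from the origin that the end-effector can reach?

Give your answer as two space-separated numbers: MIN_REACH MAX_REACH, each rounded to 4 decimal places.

Link lengths: [6.5, 10.5, 3.0]
max_reach = 6.5 + 10.5 + 3 = 20
L_max = max([6.5, 10.5, 3.0]) = 10.5
S (sum of others) = 20 - 10.5 = 9.5
min_reach = max(0, 10.5 - 9.5) = max(0, 1) = 1

Answer: 1.0000 20.0000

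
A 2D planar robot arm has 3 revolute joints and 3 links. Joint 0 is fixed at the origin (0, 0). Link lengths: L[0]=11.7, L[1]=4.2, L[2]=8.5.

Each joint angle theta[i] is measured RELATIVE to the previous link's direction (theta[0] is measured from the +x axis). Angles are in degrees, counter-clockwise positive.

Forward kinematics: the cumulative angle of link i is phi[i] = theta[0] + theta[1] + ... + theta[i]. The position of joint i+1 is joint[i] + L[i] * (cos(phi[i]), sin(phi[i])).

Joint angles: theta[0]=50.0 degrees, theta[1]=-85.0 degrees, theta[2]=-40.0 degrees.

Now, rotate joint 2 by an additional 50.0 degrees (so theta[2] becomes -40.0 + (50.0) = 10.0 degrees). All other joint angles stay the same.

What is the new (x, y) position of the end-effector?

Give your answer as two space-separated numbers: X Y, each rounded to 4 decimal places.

Answer: 18.6647 2.9614

Derivation:
joint[0] = (0.0000, 0.0000)  (base)
link 0: phi[0] = 50 = 50 deg
  cos(50 deg) = 0.6428, sin(50 deg) = 0.7660
  joint[1] = (0.0000, 0.0000) + 11.7 * (0.6428, 0.7660) = (0.0000 + 7.5206, 0.0000 + 8.9627) = (7.5206, 8.9627)
link 1: phi[1] = 50 + -85 = -35 deg
  cos(-35 deg) = 0.8192, sin(-35 deg) = -0.5736
  joint[2] = (7.5206, 8.9627) + 4.2 * (0.8192, -0.5736) = (7.5206 + 3.4404, 8.9627 + -2.4090) = (10.9611, 6.5537)
link 2: phi[2] = 50 + -85 + 10 = -25 deg
  cos(-25 deg) = 0.9063, sin(-25 deg) = -0.4226
  joint[3] = (10.9611, 6.5537) + 8.5 * (0.9063, -0.4226) = (10.9611 + 7.7036, 6.5537 + -3.5923) = (18.6647, 2.9614)
End effector: (18.6647, 2.9614)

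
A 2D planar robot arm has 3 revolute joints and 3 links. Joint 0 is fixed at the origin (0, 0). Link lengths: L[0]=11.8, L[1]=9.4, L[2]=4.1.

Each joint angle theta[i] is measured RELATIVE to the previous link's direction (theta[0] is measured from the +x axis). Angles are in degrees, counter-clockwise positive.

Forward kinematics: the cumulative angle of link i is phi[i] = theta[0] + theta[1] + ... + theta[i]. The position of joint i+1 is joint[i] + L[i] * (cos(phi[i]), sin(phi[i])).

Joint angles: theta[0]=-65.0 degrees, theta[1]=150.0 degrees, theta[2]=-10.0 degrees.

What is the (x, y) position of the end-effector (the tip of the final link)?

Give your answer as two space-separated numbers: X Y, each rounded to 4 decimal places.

joint[0] = (0.0000, 0.0000)  (base)
link 0: phi[0] = -65 = -65 deg
  cos(-65 deg) = 0.4226, sin(-65 deg) = -0.9063
  joint[1] = (0.0000, 0.0000) + 11.8 * (0.4226, -0.9063) = (0.0000 + 4.9869, 0.0000 + -10.6944) = (4.9869, -10.6944)
link 1: phi[1] = -65 + 150 = 85 deg
  cos(85 deg) = 0.0872, sin(85 deg) = 0.9962
  joint[2] = (4.9869, -10.6944) + 9.4 * (0.0872, 0.9962) = (4.9869 + 0.8193, -10.6944 + 9.3642) = (5.8062, -1.3302)
link 2: phi[2] = -65 + 150 + -10 = 75 deg
  cos(75 deg) = 0.2588, sin(75 deg) = 0.9659
  joint[3] = (5.8062, -1.3302) + 4.1 * (0.2588, 0.9659) = (5.8062 + 1.0612, -1.3302 + 3.9603) = (6.8673, 2.6301)
End effector: (6.8673, 2.6301)

Answer: 6.8673 2.6301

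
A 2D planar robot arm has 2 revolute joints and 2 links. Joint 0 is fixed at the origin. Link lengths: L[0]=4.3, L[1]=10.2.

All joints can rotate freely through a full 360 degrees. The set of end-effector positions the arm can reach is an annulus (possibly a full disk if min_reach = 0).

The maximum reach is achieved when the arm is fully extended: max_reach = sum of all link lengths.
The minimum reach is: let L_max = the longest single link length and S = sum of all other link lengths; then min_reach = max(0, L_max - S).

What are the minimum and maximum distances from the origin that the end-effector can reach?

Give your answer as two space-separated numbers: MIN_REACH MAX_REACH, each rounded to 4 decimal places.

Link lengths: [4.3, 10.2]
max_reach = 4.3 + 10.2 = 14.5
L_max = max([4.3, 10.2]) = 10.2
S (sum of others) = 14.5 - 10.2 = 4.3
min_reach = max(0, 10.2 - 4.3) = max(0, 5.9) = 5.9

Answer: 5.9000 14.5000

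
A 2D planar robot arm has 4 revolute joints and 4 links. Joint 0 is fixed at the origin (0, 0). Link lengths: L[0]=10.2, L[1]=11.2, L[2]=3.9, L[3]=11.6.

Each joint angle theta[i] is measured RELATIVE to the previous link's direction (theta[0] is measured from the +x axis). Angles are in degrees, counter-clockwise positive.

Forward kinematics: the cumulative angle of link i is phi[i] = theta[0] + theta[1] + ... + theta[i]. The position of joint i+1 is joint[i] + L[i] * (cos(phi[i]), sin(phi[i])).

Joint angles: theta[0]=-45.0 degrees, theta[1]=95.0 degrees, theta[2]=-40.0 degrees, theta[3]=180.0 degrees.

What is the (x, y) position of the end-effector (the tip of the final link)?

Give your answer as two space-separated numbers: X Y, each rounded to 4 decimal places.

joint[0] = (0.0000, 0.0000)  (base)
link 0: phi[0] = -45 = -45 deg
  cos(-45 deg) = 0.7071, sin(-45 deg) = -0.7071
  joint[1] = (0.0000, 0.0000) + 10.2 * (0.7071, -0.7071) = (0.0000 + 7.2125, 0.0000 + -7.2125) = (7.2125, -7.2125)
link 1: phi[1] = -45 + 95 = 50 deg
  cos(50 deg) = 0.6428, sin(50 deg) = 0.7660
  joint[2] = (7.2125, -7.2125) + 11.2 * (0.6428, 0.7660) = (7.2125 + 7.1992, -7.2125 + 8.5797) = (14.4117, 1.3672)
link 2: phi[2] = -45 + 95 + -40 = 10 deg
  cos(10 deg) = 0.9848, sin(10 deg) = 0.1736
  joint[3] = (14.4117, 1.3672) + 3.9 * (0.9848, 0.1736) = (14.4117 + 3.8408, 1.3672 + 0.6772) = (18.2525, 2.0444)
link 3: phi[3] = -45 + 95 + -40 + 180 = 190 deg
  cos(190 deg) = -0.9848, sin(190 deg) = -0.1736
  joint[4] = (18.2525, 2.0444) + 11.6 * (-0.9848, -0.1736) = (18.2525 + -11.4238, 2.0444 + -2.0143) = (6.8287, 0.0301)
End effector: (6.8287, 0.0301)

Answer: 6.8287 0.0301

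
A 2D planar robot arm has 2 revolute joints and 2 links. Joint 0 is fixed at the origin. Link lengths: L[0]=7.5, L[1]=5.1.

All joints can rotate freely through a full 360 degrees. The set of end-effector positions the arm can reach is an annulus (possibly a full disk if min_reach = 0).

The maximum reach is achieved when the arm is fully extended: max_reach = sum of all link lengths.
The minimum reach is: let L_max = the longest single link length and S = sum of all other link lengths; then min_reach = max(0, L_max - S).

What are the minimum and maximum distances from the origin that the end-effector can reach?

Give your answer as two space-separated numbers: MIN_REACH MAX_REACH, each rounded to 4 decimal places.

Answer: 2.4000 12.6000

Derivation:
Link lengths: [7.5, 5.1]
max_reach = 7.5 + 5.1 = 12.6
L_max = max([7.5, 5.1]) = 7.5
S (sum of others) = 12.6 - 7.5 = 5.1
min_reach = max(0, 7.5 - 5.1) = max(0, 2.4) = 2.4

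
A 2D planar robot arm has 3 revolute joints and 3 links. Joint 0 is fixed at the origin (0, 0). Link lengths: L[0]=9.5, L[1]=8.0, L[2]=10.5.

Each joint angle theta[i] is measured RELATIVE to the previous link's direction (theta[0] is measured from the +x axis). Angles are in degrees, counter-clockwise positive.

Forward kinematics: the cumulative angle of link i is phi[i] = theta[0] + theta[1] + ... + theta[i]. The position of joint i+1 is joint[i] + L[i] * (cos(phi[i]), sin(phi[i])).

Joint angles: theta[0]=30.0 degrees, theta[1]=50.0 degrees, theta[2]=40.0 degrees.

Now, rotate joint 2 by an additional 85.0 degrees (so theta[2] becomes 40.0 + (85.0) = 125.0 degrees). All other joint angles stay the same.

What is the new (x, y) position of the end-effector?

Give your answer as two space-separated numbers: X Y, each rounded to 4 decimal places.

joint[0] = (0.0000, 0.0000)  (base)
link 0: phi[0] = 30 = 30 deg
  cos(30 deg) = 0.8660, sin(30 deg) = 0.5000
  joint[1] = (0.0000, 0.0000) + 9.5 * (0.8660, 0.5000) = (0.0000 + 8.2272, 0.0000 + 4.7500) = (8.2272, 4.7500)
link 1: phi[1] = 30 + 50 = 80 deg
  cos(80 deg) = 0.1736, sin(80 deg) = 0.9848
  joint[2] = (8.2272, 4.7500) + 8 * (0.1736, 0.9848) = (8.2272 + 1.3892, 4.7500 + 7.8785) = (9.6164, 12.6285)
link 2: phi[2] = 30 + 50 + 125 = 205 deg
  cos(205 deg) = -0.9063, sin(205 deg) = -0.4226
  joint[3] = (9.6164, 12.6285) + 10.5 * (-0.9063, -0.4226) = (9.6164 + -9.5162, 12.6285 + -4.4375) = (0.1002, 8.1910)
End effector: (0.1002, 8.1910)

Answer: 0.1002 8.1910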